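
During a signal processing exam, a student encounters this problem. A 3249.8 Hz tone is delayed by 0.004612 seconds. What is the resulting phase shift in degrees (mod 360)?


Phase shift from frequency and time delay:
phi = 360 * f * t_delay
    = 360 * 3249.8 * 0.004612
    = 5395.71 degrees
    mod 360 = 355.71 degrees

355.71 degrees


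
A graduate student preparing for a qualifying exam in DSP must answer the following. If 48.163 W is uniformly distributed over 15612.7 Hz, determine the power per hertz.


Power spectral density:
PSD = P / BW
    = 48.163 / 15612.7
    = 0.00308486 W/Hz

0.00308486 W/Hz


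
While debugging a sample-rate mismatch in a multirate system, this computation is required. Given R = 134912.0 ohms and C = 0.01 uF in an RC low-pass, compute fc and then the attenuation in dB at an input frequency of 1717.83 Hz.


Step 1 — cutoff frequency:
fc = 1 / (2*pi*R*C)
C = 0.01 uF = 1e-08 F
fc = 1 / (2*pi*134912.0*1e-08)
   = 117.969 Hz

Step 2 — magnitude at f = 1717.83 Hz:
|H(f)| = 1 / sqrt(1 + (f/fc)^2)
f/fc = 1717.83 / 117.969 = 14.561707
|H| = 1 / sqrt(1 + 212.043311) = 0.0685119
|H|_dB = 20*log10(0.0685119) = -23.28 dB

fc = 117.969 Hz; |H(1717.83 Hz)| = -23.28 dB


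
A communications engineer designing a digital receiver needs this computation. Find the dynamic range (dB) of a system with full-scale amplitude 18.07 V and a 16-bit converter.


Dynamic range from full-scale to LSB:
V_min = V_max / 2^bits = 18.07 / 2^16
DR = 20 * log10(V_max / V_min)
   = 20 * log10(2^16)
   = 20 * 16 * log10(2)
   = 96.33 dB

96.33 dB


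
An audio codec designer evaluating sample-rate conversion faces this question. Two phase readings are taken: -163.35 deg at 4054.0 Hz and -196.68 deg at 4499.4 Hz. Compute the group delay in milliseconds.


Group delay from phase difference:
tau = -d(phi)/d(omega)
d(phi) = -33.33 deg = -0.581718 rad
d(omega) = 2*pi*(4499.4 - 4054.0) = 2798.5307 rad/s
tau = -(-0.581718) / 2798.5307
    = 0.2079 ms

0.2079 ms


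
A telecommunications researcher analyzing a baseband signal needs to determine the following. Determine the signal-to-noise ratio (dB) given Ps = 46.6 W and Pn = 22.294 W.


SNR in decibels:
SNR = 10 * log10(Ps / Pn)
    = 10 * log10(46.6 / 22.294)
    = 10 * log10(2.0902)
    = 10 * 0.3202
    = 3.2 dB

3.2 dB


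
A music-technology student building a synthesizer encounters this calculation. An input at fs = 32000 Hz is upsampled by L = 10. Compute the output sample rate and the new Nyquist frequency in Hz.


Step 1 — output sample rate after interpolation by L:
fs_out = L * fs_in = 10 * 32000 = 320000 Hz

Step 2 — Nyquist frequency of the output stream:
f_Nyq = fs_out / 2 = 320000 / 2 = 160000.0 Hz

fs_out = 320000 Hz; f_Nyquist = 160000.0 Hz


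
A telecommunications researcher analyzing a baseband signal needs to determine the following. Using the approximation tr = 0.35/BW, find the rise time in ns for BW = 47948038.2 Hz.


Rise time from bandwidth relationship:
tr = 0.35 / BW
   = 0.35 / 47948038.2
   = 7.299568724e-09 s
   = 7.2996 ns

7.2996 ns


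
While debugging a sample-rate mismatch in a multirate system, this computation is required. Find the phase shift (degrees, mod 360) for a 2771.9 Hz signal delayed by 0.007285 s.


Phase shift from frequency and time delay:
phi = 360 * f * t_delay
    = 360 * 2771.9 * 0.007285
    = 7269.58 degrees
    mod 360 = 69.58 degrees

69.58 degrees


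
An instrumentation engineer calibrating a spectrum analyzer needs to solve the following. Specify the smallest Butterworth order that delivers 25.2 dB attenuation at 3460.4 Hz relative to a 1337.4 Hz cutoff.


Butterworth filter order formula:
n = log10(10^(A/10) - 1) / (2 * log10(f_stop/f_pass))
10^(25.2/10) - 1 = 330.1311
f_stop/f_pass = 3460.4 / 1337.4 = 2.5874
n = 3.0503 -> ceil = 4

4


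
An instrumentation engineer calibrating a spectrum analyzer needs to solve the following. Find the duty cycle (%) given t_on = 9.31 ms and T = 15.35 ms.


Duty cycle as a percentage:
DC = (t_on / T) * 100
   = (9.31 / 15.35) * 100
   = 0.606515 * 100
   = 60.65 %

60.65 %


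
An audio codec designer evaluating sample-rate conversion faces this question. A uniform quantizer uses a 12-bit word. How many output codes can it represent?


Number of quantization levels = 2^N
= 2^12
= 4096

4096


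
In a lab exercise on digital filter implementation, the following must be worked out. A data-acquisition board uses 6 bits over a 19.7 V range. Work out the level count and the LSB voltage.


Step 1 — number of quantization levels:
L = 2^N = 2^6 = 64

Step 2 — LSB step size:
delta = Vfs / L
      = 19.7 / 64
      = 0.3078125 V

Levels = 64; step size = 0.3078125 V


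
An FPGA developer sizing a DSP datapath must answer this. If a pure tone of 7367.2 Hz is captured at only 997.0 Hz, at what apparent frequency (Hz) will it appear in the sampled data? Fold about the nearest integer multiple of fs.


Compute the nearest integer multiple of fs to the signal:
n = round(7367.2 / 997.0) = 7
f_alias = |7367.2 - 7 * 997.0|
        = |7367.2 - 6979.0|
        = 388.2 Hz

388.2


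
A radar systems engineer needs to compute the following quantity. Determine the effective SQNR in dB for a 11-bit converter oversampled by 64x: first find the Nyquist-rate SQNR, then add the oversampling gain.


Step 1 — baseline SQNR at Nyquist:
SQNR_base = 6.02*N + 1.76
          = 6.02*11 + 1.76
          = 67.98 dB

Step 2 — oversampling processing gain:
G = 10*log10(OSR) = 10*log10(64) = 18.06 dB

Step 3 — total:
SQNR_total = 67.98 + 18.06 = 86.04 dB

Base SQNR = 67.98 dB; oversampled SQNR = 86.04 dB


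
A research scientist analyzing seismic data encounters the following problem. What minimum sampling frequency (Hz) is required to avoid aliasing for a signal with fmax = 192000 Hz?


The Nyquist rate is twice the maximum frequency component.
fs_min = 2 * fmax
      = 2 * 192000
      = 384000 Hz

384000


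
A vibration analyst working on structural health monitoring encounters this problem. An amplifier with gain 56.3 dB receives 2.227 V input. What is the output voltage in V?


Output voltage from dB gain:
V_out = V_in * 10^(gain_dB / 20)
      = 2.227 * 10^(56.3 / 20)
      = 2.227 * 653.130553
      = 1454.5217 V

1454.5217 V


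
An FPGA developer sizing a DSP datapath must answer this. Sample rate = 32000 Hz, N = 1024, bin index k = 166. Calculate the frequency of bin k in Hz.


Frequency of DFT bin k:
f_k = k * fs / N
    = 166 * 32000 / 1024
    = 5312000 / 1024
    = 5187.5 Hz

5187.5 Hz


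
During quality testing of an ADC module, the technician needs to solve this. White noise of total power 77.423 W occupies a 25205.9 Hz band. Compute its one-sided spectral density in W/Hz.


Power spectral density:
PSD = P / BW
    = 77.423 / 25205.9
    = 0.00307162 W/Hz

0.00307162 W/Hz


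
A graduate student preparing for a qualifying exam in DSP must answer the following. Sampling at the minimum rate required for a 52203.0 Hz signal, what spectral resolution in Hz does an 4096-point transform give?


Step 1 — Nyquist sampling rate:
fs = 2 * fmax = 2 * 52203.0 = 104406.0 Hz

Step 2 — DFT bin spacing:
df = fs / N = 104406.0 / 4096 = 25.4897 Hz

25.4897 Hz


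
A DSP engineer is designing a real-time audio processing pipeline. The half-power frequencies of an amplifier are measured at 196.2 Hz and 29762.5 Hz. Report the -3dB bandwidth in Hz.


Bandwidth is the difference of -3dB frequencies:
BW = f_high - f_low
   = 29762.5 - 196.2
   = 29566.3 Hz

29566.3 Hz


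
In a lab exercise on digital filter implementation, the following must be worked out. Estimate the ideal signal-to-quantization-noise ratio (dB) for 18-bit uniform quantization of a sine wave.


Theoretical SNR for a full-scale sinusoid:
SNR = 6.02 * N + 1.76
    = 6.02 * 18 + 1.76
    = 108.36 + 1.76
    = 110.12 dB

110.12 dB


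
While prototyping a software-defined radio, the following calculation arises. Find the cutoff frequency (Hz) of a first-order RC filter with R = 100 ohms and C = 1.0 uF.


Cutoff frequency of a first-order RC filter:
fc = 1 / (2 * pi * R * C)
C = 1.0 uF = 1e-06 F
fc = 1 / (2 * pi * 100 * 1e-06)
   = 1 / 0.00062831853071796
   = 1591.549431 Hz

1591.549431 Hz


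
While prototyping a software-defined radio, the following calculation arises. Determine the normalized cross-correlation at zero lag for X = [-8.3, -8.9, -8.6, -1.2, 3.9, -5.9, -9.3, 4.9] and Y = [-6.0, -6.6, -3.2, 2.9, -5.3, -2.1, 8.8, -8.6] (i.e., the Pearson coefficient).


Pearson correlation coefficient (population):
r = cov(X,Y) / (std(X) * std(Y))
Mean X = -4.175, Mean Y = -2.5125
Cov(X,Y) = -10.449687
Std(X) = 5.529184, Std(Y) = 5.380622
r = -0.3512

-0.3512


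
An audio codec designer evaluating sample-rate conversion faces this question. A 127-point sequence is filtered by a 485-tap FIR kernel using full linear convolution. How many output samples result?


Linear convolution output length:
L = N + M - 1
  = 127 + 485 - 1
  = 611 samples

611


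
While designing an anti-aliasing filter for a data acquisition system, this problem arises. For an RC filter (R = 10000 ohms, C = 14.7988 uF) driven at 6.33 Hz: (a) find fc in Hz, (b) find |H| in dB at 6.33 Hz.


Step 1 — cutoff frequency:
fc = 1 / (2*pi*R*C)
C = 14.7988 uF = 1.47988e-05 F
fc = 1 / (2*pi*10000*1.47988e-05)
   = 1.07546 Hz

Step 2 — magnitude at f = 6.33 Hz:
|H(f)| = 1 / sqrt(1 + (f/fc)^2)
f/fc = 6.33 / 1.07546 = 5.885853
|H| = 1 / sqrt(1 + 34.643266) = 0.1674986
|H|_dB = 20*log10(0.1674986) = -15.52 dB

fc = 1.07546 Hz; |H(6.33 Hz)| = -15.52 dB


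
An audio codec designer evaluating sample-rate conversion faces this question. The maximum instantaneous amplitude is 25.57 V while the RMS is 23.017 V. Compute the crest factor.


Crest factor is the ratio of peak to RMS:
CF = V_peak / V_rms
   = 25.57 / 23.017
   = 1.1109

1.1109


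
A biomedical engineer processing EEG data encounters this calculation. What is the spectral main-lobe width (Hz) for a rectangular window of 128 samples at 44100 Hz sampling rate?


Main lobe width for a rectangular window:
Width = 2 * fs / N
      = 2 * 44100 / 128
      = 88200 / 128
      = 689.062 Hz

689.062 Hz


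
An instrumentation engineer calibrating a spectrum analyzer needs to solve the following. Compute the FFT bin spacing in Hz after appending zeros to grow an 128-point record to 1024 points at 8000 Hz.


Frequency resolution after zero-padding:
N_padded = 128 * 8 = 1024
df = fs / N_padded
   = 8000 / 1024
   = 7.8125 Hz

7.8125 Hz


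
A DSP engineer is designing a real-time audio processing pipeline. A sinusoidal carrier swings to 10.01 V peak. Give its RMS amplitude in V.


RMS voltage for a sinusoidal waveform:
V_rms = V_peak / sqrt(2)
      = 10.01 / 1.414214
      = 7.078 V

7.078 V


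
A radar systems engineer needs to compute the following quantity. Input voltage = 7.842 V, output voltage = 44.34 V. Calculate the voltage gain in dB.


Voltage gain in dB:
G = 20 * log10(Vout / Vin)
  = 20 * log10(44.34 / 7.842)
  = 20 * log10(5.65417)
  = 20 * 0.752369
  = 15.05 dB

15.05 dB


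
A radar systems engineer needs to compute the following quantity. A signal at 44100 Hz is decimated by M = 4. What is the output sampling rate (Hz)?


Decimation reduces the sample rate:
fs_out = fs_in / M
       = 44100 / 4
       = 11025.0 Hz

11025.0 Hz


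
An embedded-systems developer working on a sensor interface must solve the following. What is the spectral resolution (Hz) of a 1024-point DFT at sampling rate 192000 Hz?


DFT frequency resolution:
df = fs / N
   = 192000 / 1024
   = 187.5 Hz

187.5 Hz


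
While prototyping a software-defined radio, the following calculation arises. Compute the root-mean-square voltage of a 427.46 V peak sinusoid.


RMS voltage for a sinusoidal waveform:
V_rms = V_peak / sqrt(2)
      = 427.46 / 1.414214
      = 302.26 V

302.26 V


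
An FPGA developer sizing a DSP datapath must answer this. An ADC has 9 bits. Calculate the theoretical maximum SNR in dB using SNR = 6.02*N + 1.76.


Theoretical SNR for a full-scale sinusoid:
SNR = 6.02 * N + 1.76
    = 6.02 * 9 + 1.76
    = 54.18 + 1.76
    = 55.94 dB

55.94 dB


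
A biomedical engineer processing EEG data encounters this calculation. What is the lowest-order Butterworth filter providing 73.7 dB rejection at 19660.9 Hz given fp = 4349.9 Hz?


Butterworth filter order formula:
n = log10(10^(A/10) - 1) / (2 * log10(f_stop/f_pass))
10^(73.7/10) - 1 = 23442287.1532
f_stop/f_pass = 19660.9 / 4349.9 = 4.5199
n = 5.6249 -> ceil = 6

6


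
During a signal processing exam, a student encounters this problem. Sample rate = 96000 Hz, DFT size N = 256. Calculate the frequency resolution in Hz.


DFT frequency resolution:
df = fs / N
   = 96000 / 256
   = 375.0 Hz

375.0 Hz


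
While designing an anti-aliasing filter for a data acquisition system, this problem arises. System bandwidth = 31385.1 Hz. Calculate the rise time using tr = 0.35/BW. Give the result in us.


Rise time from bandwidth relationship:
tr = 0.35 / BW
   = 0.35 / 31385.1
   = 1.115178859e-05 s
   = 11.1518 us

11.1518 us


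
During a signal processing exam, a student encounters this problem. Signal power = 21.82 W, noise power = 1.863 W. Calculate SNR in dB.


SNR in decibels:
SNR = 10 * log10(Ps / Pn)
    = 10 * log10(21.82 / 1.863)
    = 10 * log10(11.7123)
    = 10 * 1.0686
    = 10.69 dB

10.69 dB


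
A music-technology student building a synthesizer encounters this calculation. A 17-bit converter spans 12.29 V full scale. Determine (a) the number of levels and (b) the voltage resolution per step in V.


Step 1 — number of quantization levels:
L = 2^N = 2^17 = 131072

Step 2 — LSB step size:
delta = Vfs / L
      = 12.29 / 131072
      = 9.377e-05 V

Levels = 131072; step size = 9.377e-05 V


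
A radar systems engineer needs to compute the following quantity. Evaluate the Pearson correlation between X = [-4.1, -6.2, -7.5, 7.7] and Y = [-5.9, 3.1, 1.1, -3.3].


Pearson correlation coefficient (population):
r = cov(X,Y) / (std(X) * std(Y))
Mean X = -2.525, Mean Y = -1.25
Cov(X,Y) = -10.32875
Std(X) = 6.026763, Std(Y) = 3.545067
r = -0.4834

-0.4834


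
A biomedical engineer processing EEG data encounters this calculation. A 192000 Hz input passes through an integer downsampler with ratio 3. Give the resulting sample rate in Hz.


Decimation reduces the sample rate:
fs_out = fs_in / M
       = 192000 / 3
       = 64000.0 Hz

64000.0 Hz


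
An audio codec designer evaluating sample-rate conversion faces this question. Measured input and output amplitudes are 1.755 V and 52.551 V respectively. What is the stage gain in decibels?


Voltage gain in dB:
G = 20 * log10(Vout / Vin)
  = 20 * log10(52.551 / 1.755)
  = 20 * log10(29.94359)
  = 20 * 1.476304
  = 29.53 dB

29.53 dB


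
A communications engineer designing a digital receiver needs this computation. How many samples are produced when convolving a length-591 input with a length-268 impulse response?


Linear convolution output length:
L = N + M - 1
  = 591 + 268 - 1
  = 858 samples

858


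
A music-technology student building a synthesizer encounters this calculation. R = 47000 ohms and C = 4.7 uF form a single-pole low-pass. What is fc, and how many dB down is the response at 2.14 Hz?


Step 1 — cutoff frequency:
fc = 1 / (2*pi*R*C)
C = 4.7 uF = 4.7e-06 F
fc = 1 / (2*pi*47000*4.7e-06)
   = 0.720484 Hz

Step 2 — magnitude at f = 2.14 Hz:
|H(f)| = 1 / sqrt(1 + (f/fc)^2)
f/fc = 2.14 / 0.720484 = 2.970226
|H| = 1 / sqrt(1 + 8.822242) = 0.3190764
|H|_dB = 20*log10(0.3190764) = -9.92 dB

fc = 0.720484 Hz; |H(2.14 Hz)| = -9.92 dB


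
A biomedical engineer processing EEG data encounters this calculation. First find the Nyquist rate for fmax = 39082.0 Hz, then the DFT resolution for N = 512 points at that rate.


Step 1 — Nyquist sampling rate:
fs = 2 * fmax = 2 * 39082.0 = 78164.0 Hz

Step 2 — DFT bin spacing:
df = fs / N = 78164.0 / 512 = 152.6641 Hz

152.6641 Hz


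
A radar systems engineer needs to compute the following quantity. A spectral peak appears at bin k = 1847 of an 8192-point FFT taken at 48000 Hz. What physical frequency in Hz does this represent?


Frequency of DFT bin k:
f_k = k * fs / N
    = 1847 * 48000 / 8192
    = 88656000 / 8192
    = 10822.266 Hz

10822.266 Hz


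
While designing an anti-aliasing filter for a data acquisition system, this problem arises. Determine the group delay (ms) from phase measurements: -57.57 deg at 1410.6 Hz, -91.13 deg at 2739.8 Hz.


Group delay from phase difference:
tau = -d(phi)/d(omega)
d(phi) = -33.56 deg = -0.585732 rad
d(omega) = 2*pi*(2739.8 - 1410.6) = 8351.6099 rad/s
tau = -(-0.585732) / 8351.6099
    = 0.0701 ms

0.0701 ms


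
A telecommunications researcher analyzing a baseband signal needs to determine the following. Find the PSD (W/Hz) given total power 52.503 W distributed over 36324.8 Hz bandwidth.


Power spectral density:
PSD = P / BW
    = 52.503 / 36324.8
    = 0.00144538 W/Hz

0.00144538 W/Hz


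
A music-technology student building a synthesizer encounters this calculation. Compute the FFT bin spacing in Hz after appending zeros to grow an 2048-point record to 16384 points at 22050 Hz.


Frequency resolution after zero-padding:
N_padded = 2048 * 8 = 16384
df = fs / N_padded
   = 22050 / 16384
   = 1.3458 Hz

1.3458 Hz


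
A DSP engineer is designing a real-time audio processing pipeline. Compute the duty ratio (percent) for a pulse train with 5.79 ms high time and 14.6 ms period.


Duty cycle as a percentage:
DC = (t_on / T) * 100
   = (5.79 / 14.6) * 100
   = 0.396575 * 100
   = 39.66 %

39.66 %


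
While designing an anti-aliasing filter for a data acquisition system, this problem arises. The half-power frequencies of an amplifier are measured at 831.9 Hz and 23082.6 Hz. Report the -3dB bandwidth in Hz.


Bandwidth is the difference of -3dB frequencies:
BW = f_high - f_low
   = 23082.6 - 831.9
   = 22250.7 Hz

22250.7 Hz


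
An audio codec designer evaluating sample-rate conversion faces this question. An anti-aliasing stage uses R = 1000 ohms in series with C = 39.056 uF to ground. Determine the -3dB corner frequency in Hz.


Cutoff frequency of a first-order RC filter:
fc = 1 / (2 * pi * R * C)
C = 39.056 uF = 3.9056e-05 F
fc = 1 / (2 * pi * 1000 * 3.9056e-05)
   = 1 / 0.24539608535721
   = 4.075045 Hz

4.075045 Hz


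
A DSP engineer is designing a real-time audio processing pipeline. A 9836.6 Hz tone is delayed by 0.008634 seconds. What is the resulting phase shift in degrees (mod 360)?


Phase shift from frequency and time delay:
phi = 360 * f * t_delay
    = 360 * 9836.6 * 0.008634
    = 30574.51 degrees
    mod 360 = 334.51 degrees

334.51 degrees


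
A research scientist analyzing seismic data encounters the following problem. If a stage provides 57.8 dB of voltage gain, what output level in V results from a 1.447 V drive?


Output voltage from dB gain:
V_out = V_in * 10^(gain_dB / 20)
      = 1.447 * 10^(57.8 / 20)
      = 1.447 * 776.247117
      = 1123.2296 V

1123.2296 V


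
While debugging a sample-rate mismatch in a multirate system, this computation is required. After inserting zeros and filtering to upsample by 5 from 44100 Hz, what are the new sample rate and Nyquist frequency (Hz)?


Step 1 — output sample rate after interpolation by L:
fs_out = L * fs_in = 5 * 44100 = 220500 Hz

Step 2 — Nyquist frequency of the output stream:
f_Nyq = fs_out / 2 = 220500 / 2 = 110250.0 Hz

fs_out = 220500 Hz; f_Nyquist = 110250.0 Hz


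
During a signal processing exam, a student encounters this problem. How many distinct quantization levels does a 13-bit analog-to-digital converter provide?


Number of quantization levels = 2^N
= 2^13
= 8192

8192


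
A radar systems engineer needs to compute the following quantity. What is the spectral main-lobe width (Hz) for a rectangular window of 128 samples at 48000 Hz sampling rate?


Main lobe width for a rectangular window:
Width = 2 * fs / N
      = 2 * 48000 / 128
      = 96000 / 128
      = 750.0 Hz

750.0 Hz


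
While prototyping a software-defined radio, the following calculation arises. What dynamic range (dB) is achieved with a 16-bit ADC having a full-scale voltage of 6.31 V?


Dynamic range from full-scale to LSB:
V_min = V_max / 2^bits = 6.31 / 2^16
DR = 20 * log10(V_max / V_min)
   = 20 * log10(2^16)
   = 20 * 16 * log10(2)
   = 96.33 dB

96.33 dB


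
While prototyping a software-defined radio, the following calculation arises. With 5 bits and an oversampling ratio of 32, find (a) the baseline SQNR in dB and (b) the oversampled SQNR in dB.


Step 1 — baseline SQNR at Nyquist:
SQNR_base = 6.02*N + 1.76
          = 6.02*5 + 1.76
          = 31.86 dB

Step 2 — oversampling processing gain:
G = 10*log10(OSR) = 10*log10(32) = 15.05 dB

Step 3 — total:
SQNR_total = 31.86 + 15.05 = 46.91 dB

Base SQNR = 31.86 dB; oversampled SQNR = 46.91 dB


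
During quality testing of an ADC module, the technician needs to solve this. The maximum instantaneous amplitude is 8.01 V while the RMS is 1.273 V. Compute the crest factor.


Crest factor is the ratio of peak to RMS:
CF = V_peak / V_rms
   = 8.01 / 1.273
   = 6.2922

6.2922


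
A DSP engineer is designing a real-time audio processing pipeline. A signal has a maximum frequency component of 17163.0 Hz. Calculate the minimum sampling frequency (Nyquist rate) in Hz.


The Nyquist rate is twice the maximum frequency component.
fs_min = 2 * fmax
      = 2 * 17163.0
      = 34326.0 Hz

34326.0


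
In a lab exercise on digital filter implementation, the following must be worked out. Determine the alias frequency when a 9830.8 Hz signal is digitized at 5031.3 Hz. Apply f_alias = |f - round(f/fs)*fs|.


Compute the nearest integer multiple of fs to the signal:
n = round(9830.8 / 5031.3) = 2
f_alias = |9830.8 - 2 * 5031.3|
        = |9830.8 - 10062.6|
        = 231.8 Hz

231.8


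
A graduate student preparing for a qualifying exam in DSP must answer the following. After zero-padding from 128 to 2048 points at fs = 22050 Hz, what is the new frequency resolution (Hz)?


Frequency resolution after zero-padding:
N_padded = 128 * 16 = 2048
df = fs / N_padded
   = 22050 / 2048
   = 10.7666 Hz

10.7666 Hz


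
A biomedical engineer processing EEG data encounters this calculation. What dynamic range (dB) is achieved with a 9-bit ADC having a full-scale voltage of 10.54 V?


Dynamic range from full-scale to LSB:
V_min = V_max / 2^bits = 10.54 / 2^9
DR = 20 * log10(V_max / V_min)
   = 20 * log10(2^9)
   = 20 * 9 * log10(2)
   = 54.19 dB

54.19 dB


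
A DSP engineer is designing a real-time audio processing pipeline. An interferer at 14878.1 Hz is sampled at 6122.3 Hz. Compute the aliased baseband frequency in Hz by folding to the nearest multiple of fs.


Compute the nearest integer multiple of fs to the signal:
n = round(14878.1 / 6122.3) = 2
f_alias = |14878.1 - 2 * 6122.3|
        = |14878.1 - 12244.6|
        = 2633.5 Hz

2633.5


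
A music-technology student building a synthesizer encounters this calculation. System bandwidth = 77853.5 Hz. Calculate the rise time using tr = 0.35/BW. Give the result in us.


Rise time from bandwidth relationship:
tr = 0.35 / BW
   = 0.35 / 77853.5
   = 4.49562319e-06 s
   = 4.4956 us

4.4956 us


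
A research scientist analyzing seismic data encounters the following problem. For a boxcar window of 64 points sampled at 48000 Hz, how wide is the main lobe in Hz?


Main lobe width for a rectangular window:
Width = 2 * fs / N
      = 2 * 48000 / 64
      = 96000 / 64
      = 1500.0 Hz

1500.0 Hz


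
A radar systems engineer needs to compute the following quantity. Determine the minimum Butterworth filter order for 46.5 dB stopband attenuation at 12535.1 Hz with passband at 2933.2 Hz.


Butterworth filter order formula:
n = log10(10^(A/10) - 1) / (2 * log10(f_stop/f_pass))
10^(46.5/10) - 1 = 44667.3592
f_stop/f_pass = 12535.1 / 2933.2 = 4.2735
n = 3.6859 -> ceil = 4

4


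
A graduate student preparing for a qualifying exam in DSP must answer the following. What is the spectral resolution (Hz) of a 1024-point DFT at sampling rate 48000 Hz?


DFT frequency resolution:
df = fs / N
   = 48000 / 1024
   = 46.875 Hz

46.875 Hz


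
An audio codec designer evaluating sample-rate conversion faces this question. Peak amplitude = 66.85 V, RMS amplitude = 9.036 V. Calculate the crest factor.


Crest factor is the ratio of peak to RMS:
CF = V_peak / V_rms
   = 66.85 / 9.036
   = 7.3982

7.3982


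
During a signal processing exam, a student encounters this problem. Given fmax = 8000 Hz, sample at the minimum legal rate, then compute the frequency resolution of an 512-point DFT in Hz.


Step 1 — Nyquist sampling rate:
fs = 2 * fmax = 2 * 8000 = 16000 Hz

Step 2 — DFT bin spacing:
df = fs / N = 16000 / 512 = 31.25 Hz

31.25 Hz


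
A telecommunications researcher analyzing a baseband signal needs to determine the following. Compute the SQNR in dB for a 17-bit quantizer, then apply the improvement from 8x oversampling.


Step 1 — baseline SQNR at Nyquist:
SQNR_base = 6.02*N + 1.76
          = 6.02*17 + 1.76
          = 104.1 dB

Step 2 — oversampling processing gain:
G = 10*log10(OSR) = 10*log10(8) = 9.03 dB

Step 3 — total:
SQNR_total = 104.1 + 9.03 = 113.13 dB

Base SQNR = 104.1 dB; oversampled SQNR = 113.13 dB


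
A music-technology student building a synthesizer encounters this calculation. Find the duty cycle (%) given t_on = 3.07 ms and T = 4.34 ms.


Duty cycle as a percentage:
DC = (t_on / T) * 100
   = (3.07 / 4.34) * 100
   = 0.707373 * 100
   = 70.74 %

70.74 %


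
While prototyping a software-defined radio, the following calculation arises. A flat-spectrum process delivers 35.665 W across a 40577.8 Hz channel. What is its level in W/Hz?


Power spectral density:
PSD = P / BW
    = 35.665 / 40577.8
    = 0.00087893 W/Hz

0.00087893 W/Hz


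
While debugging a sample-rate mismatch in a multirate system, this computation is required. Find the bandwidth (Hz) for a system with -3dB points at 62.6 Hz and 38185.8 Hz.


Bandwidth is the difference of -3dB frequencies:
BW = f_high - f_low
   = 38185.8 - 62.6
   = 38123.2 Hz

38123.2 Hz


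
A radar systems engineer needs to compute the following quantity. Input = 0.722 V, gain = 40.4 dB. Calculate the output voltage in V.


Output voltage from dB gain:
V_out = V_in * 10^(gain_dB / 20)
      = 0.722 * 10^(40.4 / 20)
      = 0.722 * 104.712855
      = 75.6027 V

75.6027 V


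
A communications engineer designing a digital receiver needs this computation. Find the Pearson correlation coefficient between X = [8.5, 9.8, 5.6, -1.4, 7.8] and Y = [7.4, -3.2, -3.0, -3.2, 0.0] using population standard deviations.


Pearson correlation coefficient (population):
r = cov(X,Y) / (std(X) * std(Y))
Mean X = 6.06, Mean Y = -0.4
Cov(X,Y) = 6.268
Std(X) = 3.970693, Std(Y) = 4.085095
r = 0.3864

0.3864


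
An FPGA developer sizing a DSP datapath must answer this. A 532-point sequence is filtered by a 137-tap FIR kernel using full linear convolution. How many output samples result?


Linear convolution output length:
L = N + M - 1
  = 532 + 137 - 1
  = 668 samples

668


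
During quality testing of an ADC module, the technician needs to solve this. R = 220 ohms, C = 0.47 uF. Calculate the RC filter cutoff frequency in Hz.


Cutoff frequency of a first-order RC filter:
fc = 1 / (2 * pi * R * C)
C = 0.47 uF = 4.7e-07 F
fc = 1 / (2 * pi * 220 * 4.7e-07)
   = 1 / 0.00064968136076237
   = 1539.216084 Hz

1539.216084 Hz


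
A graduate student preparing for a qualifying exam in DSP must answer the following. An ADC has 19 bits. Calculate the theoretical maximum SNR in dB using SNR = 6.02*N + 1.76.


Theoretical SNR for a full-scale sinusoid:
SNR = 6.02 * N + 1.76
    = 6.02 * 19 + 1.76
    = 114.38 + 1.76
    = 116.14 dB

116.14 dB


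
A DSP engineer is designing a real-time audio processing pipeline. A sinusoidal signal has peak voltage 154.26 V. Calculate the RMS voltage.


RMS voltage for a sinusoidal waveform:
V_rms = V_peak / sqrt(2)
      = 154.26 / 1.414214
      = 109.078 V

109.078 V


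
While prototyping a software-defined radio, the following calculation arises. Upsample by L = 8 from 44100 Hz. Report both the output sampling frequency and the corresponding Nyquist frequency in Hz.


Step 1 — output sample rate after interpolation by L:
fs_out = L * fs_in = 8 * 44100 = 352800 Hz

Step 2 — Nyquist frequency of the output stream:
f_Nyq = fs_out / 2 = 352800 / 2 = 176400.0 Hz

fs_out = 352800 Hz; f_Nyquist = 176400.0 Hz


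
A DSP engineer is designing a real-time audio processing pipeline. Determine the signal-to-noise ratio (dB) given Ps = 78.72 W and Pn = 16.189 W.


SNR in decibels:
SNR = 10 * log10(Ps / Pn)
    = 10 * log10(78.72 / 16.189)
    = 10 * log10(4.8626)
    = 10 * 0.6869
    = 6.87 dB

6.87 dB


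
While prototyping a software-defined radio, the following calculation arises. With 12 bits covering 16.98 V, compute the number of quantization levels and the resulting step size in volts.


Step 1 — number of quantization levels:
L = 2^N = 2^12 = 4096

Step 2 — LSB step size:
delta = Vfs / L
      = 16.98 / 4096
      = 0.00414551 V

Levels = 4096; step size = 0.00414551 V


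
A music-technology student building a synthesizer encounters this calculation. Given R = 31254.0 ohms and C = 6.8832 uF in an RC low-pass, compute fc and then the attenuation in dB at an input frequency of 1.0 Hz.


Step 1 — cutoff frequency:
fc = 1 / (2*pi*R*C)
C = 6.8832 uF = 6.8832e-06 F
fc = 1 / (2*pi*31254.0*6.8832e-06)
   = 0.739817 Hz

Step 2 — magnitude at f = 1.0 Hz:
|H(f)| = 1 / sqrt(1 + (f/fc)^2)
f/fc = 1.0 / 0.739817 = 1.351686
|H| = 1 / sqrt(1 + 1.827055) = 0.5947478
|H|_dB = 20*log10(0.5947478) = -4.51 dB

fc = 0.739817 Hz; |H(1.0 Hz)| = -4.51 dB


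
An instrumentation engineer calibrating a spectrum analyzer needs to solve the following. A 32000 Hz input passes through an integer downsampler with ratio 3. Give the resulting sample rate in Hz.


Decimation reduces the sample rate:
fs_out = fs_in / M
       = 32000 / 3
       = 10666.6667 Hz

10666.6667 Hz


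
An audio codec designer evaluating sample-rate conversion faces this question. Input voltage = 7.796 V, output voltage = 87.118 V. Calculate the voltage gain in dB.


Voltage gain in dB:
G = 20 * log10(Vout / Vin)
  = 20 * log10(87.118 / 7.796)
  = 20 * log10(11.174705)
  = 20 * 1.048236
  = 20.96 dB

20.96 dB


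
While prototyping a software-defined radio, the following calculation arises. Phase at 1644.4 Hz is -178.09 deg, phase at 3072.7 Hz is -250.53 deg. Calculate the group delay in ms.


Group delay from phase difference:
tau = -d(phi)/d(omega)
d(phi) = -72.44 deg = -1.264317 rad
d(omega) = 2*pi*(3072.7 - 1644.4) = 8974.2736 rad/s
tau = -(-1.264317) / 8974.2736
    = 0.1409 ms

0.1409 ms


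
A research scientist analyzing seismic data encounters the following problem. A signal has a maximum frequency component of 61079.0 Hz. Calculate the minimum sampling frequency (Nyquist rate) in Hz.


The Nyquist rate is twice the maximum frequency component.
fs_min = 2 * fmax
      = 2 * 61079.0
      = 122158.0 Hz

122158.0


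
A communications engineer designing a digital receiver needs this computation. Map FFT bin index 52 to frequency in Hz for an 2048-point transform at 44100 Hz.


Frequency of DFT bin k:
f_k = k * fs / N
    = 52 * 44100 / 2048
    = 2293200 / 2048
    = 1119.727 Hz

1119.727 Hz


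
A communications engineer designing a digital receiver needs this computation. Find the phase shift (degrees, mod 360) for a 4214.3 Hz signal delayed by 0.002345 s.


Phase shift from frequency and time delay:
phi = 360 * f * t_delay
    = 360 * 4214.3 * 0.002345
    = 3557.71 degrees
    mod 360 = 317.71 degrees

317.71 degrees


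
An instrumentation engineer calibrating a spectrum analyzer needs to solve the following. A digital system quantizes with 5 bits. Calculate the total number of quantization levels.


Number of quantization levels = 2^N
= 2^5
= 32

32


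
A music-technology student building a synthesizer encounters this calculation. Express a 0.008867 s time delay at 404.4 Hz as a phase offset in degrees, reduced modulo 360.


Phase shift from frequency and time delay:
phi = 360 * f * t_delay
    = 360 * 404.4 * 0.008867
    = 1290.89 degrees
    mod 360 = 210.89 degrees

210.89 degrees


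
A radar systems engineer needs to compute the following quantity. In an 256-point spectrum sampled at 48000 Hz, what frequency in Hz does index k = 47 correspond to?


Frequency of DFT bin k:
f_k = k * fs / N
    = 47 * 48000 / 256
    = 2256000 / 256
    = 8812.5 Hz

8812.5 Hz


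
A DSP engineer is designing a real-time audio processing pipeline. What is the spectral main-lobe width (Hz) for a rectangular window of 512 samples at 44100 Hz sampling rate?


Main lobe width for a rectangular window:
Width = 2 * fs / N
      = 2 * 44100 / 512
      = 88200 / 512
      = 172.266 Hz

172.266 Hz


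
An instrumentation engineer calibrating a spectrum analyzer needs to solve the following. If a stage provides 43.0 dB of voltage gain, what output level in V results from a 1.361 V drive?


Output voltage from dB gain:
V_out = V_in * 10^(gain_dB / 20)
      = 1.361 * 10^(43.0 / 20)
      = 1.361 * 141.253754
      = 192.2464 V

192.2464 V


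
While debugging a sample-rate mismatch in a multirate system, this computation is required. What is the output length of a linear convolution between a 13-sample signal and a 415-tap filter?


Linear convolution output length:
L = N + M - 1
  = 13 + 415 - 1
  = 427 samples

427


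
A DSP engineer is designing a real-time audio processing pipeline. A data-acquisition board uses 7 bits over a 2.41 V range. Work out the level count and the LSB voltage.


Step 1 — number of quantization levels:
L = 2^N = 2^7 = 128

Step 2 — LSB step size:
delta = Vfs / L
      = 2.41 / 128
      = 0.01882813 V

Levels = 128; step size = 0.01882813 V


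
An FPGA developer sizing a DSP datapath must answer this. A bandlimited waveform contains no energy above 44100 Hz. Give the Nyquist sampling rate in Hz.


The Nyquist rate is twice the maximum frequency component.
fs_min = 2 * fmax
      = 2 * 44100
      = 88200 Hz

88200


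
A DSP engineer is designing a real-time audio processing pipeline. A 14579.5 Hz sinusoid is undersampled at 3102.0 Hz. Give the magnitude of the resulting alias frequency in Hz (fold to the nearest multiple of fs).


Compute the nearest integer multiple of fs to the signal:
n = round(14579.5 / 3102.0) = 5
f_alias = |14579.5 - 5 * 3102.0|
        = |14579.5 - 15510.0|
        = 930.5 Hz

930.5


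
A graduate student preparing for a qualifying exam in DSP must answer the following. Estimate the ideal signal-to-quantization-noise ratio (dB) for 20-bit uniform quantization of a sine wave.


Theoretical SNR for a full-scale sinusoid:
SNR = 6.02 * N + 1.76
    = 6.02 * 20 + 1.76
    = 120.4 + 1.76
    = 122.16 dB

122.16 dB


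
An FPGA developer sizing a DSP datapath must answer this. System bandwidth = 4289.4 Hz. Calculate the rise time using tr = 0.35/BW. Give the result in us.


Rise time from bandwidth relationship:
tr = 0.35 / BW
   = 0.35 / 4289.4
   = 8.159649368e-05 s
   = 81.5965 us

81.5965 us


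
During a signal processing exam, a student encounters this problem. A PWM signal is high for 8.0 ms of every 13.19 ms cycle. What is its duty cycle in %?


Duty cycle as a percentage:
DC = (t_on / T) * 100
   = (8.0 / 13.19) * 100
   = 0.60652 * 100
   = 60.65 %

60.65 %


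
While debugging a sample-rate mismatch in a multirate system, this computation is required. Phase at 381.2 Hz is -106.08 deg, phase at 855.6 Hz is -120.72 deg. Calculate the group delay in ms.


Group delay from phase difference:
tau = -d(phi)/d(omega)
d(phi) = -14.64 deg = -0.255516 rad
d(omega) = 2*pi*(855.6 - 381.2) = 2980.7431 rad/s
tau = -(-0.255516) / 2980.7431
    = 0.0857 ms

0.0857 ms


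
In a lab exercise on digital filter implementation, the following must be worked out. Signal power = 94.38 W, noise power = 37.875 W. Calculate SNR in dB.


SNR in decibels:
SNR = 10 * log10(Ps / Pn)
    = 10 * log10(94.38 / 37.875)
    = 10 * log10(2.4919)
    = 10 * 0.3965
    = 3.97 dB

3.97 dB


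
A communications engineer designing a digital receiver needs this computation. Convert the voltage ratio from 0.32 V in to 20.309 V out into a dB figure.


Voltage gain in dB:
G = 20 * log10(Vout / Vin)
  = 20 * log10(20.309 / 0.32)
  = 20 * log10(63.465625)
  = 20 * 1.802539
  = 36.05 dB

36.05 dB


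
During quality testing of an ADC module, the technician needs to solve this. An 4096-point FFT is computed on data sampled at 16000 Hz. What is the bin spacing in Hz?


DFT frequency resolution:
df = fs / N
   = 16000 / 4096
   = 3.9062 Hz

3.9062 Hz


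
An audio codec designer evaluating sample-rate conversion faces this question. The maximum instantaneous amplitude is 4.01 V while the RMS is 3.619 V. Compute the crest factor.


Crest factor is the ratio of peak to RMS:
CF = V_peak / V_rms
   = 4.01 / 3.619
   = 1.108

1.108


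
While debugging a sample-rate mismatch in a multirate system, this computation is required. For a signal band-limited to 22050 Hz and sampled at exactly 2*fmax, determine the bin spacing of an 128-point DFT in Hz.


Step 1 — Nyquist sampling rate:
fs = 2 * fmax = 2 * 22050 = 44100 Hz

Step 2 — DFT bin spacing:
df = fs / N = 44100 / 128 = 344.5312 Hz

344.5312 Hz


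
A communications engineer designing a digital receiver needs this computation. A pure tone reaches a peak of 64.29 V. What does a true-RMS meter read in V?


RMS voltage for a sinusoidal waveform:
V_rms = V_peak / sqrt(2)
      = 64.29 / 1.414214
      = 45.46 V

45.46 V


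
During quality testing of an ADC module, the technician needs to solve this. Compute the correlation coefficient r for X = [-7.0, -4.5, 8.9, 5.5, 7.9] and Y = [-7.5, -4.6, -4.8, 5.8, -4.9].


Pearson correlation coefficient (population):
r = cov(X,Y) / (std(X) * std(Y))
Mean X = 2.16, Mean Y = -3.2
Cov(X,Y) = 11.646
Std(X) = 6.599879, Std(Y) = 4.623851
r = 0.3816

0.3816


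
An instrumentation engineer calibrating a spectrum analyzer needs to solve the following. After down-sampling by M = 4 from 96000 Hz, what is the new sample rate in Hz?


Decimation reduces the sample rate:
fs_out = fs_in / M
       = 96000 / 4
       = 24000.0 Hz

24000.0 Hz


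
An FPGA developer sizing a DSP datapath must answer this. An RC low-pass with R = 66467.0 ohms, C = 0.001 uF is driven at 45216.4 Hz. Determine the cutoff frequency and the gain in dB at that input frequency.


Step 1 — cutoff frequency:
fc = 1 / (2*pi*R*C)
C = 0.001 uF = 1e-09 F
fc = 1 / (2*pi*66467.0*1e-09)
   = 2394.496 Hz

Step 2 — magnitude at f = 45216.4 Hz:
|H(f)| = 1 / sqrt(1 + (f/fc)^2)
f/fc = 45216.4 / 2394.496 = 18.883473
|H| = 1 / sqrt(1 + 356.585553) = 0.0528823
|H|_dB = 20*log10(0.0528823) = -25.53 dB

fc = 2394.496 Hz; |H(45216.4 Hz)| = -25.53 dB


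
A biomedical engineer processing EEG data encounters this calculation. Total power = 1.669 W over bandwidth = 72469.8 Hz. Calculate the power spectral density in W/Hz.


Power spectral density:
PSD = P / BW
    = 1.669 / 72469.8
    = 2.303e-05 W/Hz

2.303e-05 W/Hz


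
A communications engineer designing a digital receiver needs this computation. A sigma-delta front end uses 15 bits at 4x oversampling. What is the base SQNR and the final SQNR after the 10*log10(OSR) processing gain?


Step 1 — baseline SQNR at Nyquist:
SQNR_base = 6.02*N + 1.76
          = 6.02*15 + 1.76
          = 92.06 dB

Step 2 — oversampling processing gain:
G = 10*log10(OSR) = 10*log10(4) = 6.02 dB

Step 3 — total:
SQNR_total = 92.06 + 6.02 = 98.08 dB

Base SQNR = 92.06 dB; oversampled SQNR = 98.08 dB
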